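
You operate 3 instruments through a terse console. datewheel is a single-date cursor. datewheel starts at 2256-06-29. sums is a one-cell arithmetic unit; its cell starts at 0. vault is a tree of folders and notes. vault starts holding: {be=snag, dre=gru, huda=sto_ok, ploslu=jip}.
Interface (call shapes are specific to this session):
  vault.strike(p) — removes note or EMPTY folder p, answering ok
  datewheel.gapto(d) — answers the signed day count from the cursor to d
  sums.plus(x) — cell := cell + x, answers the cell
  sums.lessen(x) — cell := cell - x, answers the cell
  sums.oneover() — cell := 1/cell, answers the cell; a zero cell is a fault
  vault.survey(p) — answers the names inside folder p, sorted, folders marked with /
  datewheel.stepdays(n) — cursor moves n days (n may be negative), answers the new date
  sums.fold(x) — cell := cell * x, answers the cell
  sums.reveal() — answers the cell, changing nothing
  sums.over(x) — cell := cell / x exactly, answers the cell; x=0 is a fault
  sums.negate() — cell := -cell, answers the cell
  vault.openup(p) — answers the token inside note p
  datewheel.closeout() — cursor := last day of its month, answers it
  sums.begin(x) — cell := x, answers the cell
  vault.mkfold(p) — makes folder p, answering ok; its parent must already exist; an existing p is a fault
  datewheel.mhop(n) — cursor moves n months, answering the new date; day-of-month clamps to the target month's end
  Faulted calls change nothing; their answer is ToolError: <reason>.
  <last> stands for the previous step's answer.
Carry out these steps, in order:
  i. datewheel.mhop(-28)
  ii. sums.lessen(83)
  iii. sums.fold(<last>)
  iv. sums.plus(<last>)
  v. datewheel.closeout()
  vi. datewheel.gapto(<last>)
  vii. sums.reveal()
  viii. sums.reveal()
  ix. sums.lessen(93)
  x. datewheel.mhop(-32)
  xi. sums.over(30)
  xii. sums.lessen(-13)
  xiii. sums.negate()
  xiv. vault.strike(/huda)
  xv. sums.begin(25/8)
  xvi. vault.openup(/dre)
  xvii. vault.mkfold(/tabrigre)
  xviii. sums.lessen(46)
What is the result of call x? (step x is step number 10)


→ mhop(n: -28)
← 2254-02-28
→ lessen(x: 83)
← -83
→ fold(x: <last>)
← 6889
→ plus(x: <last>)
← 13778
→ closeout()
← 2254-02-28
→ gapto(d: <last>)
← 0
→ reveal()
← 13778
→ reveal()
← 13778
→ lessen(x: 93)
← 13685
→ mhop(n: -32)
← 2251-06-28
→ over(x: 30)
← 2737/6
→ lessen(x: -13)
← 2815/6
→ negate()
← -2815/6
→ strike(p: /huda)
← ok
→ begin(x: 25/8)
← 25/8
→ openup(p: /dre)
← gru
→ mkfold(p: /tabrigre)
← ok
→ lessen(x: 46)
← -343/8

Answer: 2251-06-28


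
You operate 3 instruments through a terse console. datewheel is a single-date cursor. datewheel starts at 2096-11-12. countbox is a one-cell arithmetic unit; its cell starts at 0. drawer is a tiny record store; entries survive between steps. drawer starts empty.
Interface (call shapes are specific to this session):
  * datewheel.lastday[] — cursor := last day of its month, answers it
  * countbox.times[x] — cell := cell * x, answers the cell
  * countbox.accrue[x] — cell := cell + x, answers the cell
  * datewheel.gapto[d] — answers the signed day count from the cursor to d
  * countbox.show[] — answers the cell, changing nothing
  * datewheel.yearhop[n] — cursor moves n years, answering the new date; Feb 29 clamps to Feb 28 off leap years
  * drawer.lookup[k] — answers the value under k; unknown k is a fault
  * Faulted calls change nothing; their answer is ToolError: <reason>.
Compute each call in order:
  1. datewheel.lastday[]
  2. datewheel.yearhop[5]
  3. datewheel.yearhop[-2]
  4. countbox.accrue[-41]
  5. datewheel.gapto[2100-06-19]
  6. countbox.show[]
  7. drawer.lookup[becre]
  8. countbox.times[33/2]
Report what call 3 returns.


Answer: 2099-11-30

Derivation:
Next I call datewheel.lastday, and get 2096-11-30.
Using datewheel.yearhop using n: 5, giving 2101-11-30.
I try datewheel.yearhop using n: -2, and get 2099-11-30.
I try countbox.accrue using x: -41, giving -41.
I call datewheel.gapto using d: 2100-06-19, → 201.
Invoking countbox.show, and see -41.
I invoke drawer.lookup using k: becre: ToolError: no such key becre.
I invoke countbox.times using x: 33/2, and observe -1353/2.


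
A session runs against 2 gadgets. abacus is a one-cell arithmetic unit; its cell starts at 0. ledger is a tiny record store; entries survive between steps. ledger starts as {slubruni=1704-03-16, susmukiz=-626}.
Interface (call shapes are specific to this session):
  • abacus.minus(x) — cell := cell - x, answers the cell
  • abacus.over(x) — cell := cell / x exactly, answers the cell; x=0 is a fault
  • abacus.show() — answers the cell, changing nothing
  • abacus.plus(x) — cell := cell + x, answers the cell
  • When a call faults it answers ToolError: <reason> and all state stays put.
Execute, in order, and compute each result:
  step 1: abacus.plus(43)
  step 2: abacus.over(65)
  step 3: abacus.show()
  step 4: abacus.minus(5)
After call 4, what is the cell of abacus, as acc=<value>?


Answer: acc=-282/65

Derivation:
Step: abacus.plus[x=43]
Result: 43
Step: abacus.over[x=65]
Result: 43/65
Step: abacus.show[]
Result: 43/65
Step: abacus.minus[x=5]
Result: -282/65


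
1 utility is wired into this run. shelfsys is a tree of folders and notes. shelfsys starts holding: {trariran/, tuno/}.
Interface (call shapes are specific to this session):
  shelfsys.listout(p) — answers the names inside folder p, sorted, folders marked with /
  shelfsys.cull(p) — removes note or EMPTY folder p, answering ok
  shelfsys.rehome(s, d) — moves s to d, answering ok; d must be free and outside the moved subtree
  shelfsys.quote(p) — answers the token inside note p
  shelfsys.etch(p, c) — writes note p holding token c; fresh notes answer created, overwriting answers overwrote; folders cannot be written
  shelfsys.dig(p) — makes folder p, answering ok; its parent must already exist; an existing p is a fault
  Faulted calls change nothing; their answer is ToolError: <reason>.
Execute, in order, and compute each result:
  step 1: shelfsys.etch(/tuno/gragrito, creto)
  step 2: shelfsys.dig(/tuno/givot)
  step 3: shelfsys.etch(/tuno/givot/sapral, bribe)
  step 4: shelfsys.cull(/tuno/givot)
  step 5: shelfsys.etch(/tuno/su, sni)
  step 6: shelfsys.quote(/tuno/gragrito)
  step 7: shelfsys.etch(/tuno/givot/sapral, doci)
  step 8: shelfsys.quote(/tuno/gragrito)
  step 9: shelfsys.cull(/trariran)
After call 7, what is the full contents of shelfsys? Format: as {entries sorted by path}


Step: etch[p→/tuno/gragrito; c→creto]
Result: created
Step: dig[p→/tuno/givot]
Result: ok
Step: etch[p→/tuno/givot/sapral; c→bribe]
Result: created
Step: cull[p→/tuno/givot]
Result: ToolError: not empty
Step: etch[p→/tuno/su; c→sni]
Result: created
Step: quote[p→/tuno/gragrito]
Result: creto
Step: etch[p→/tuno/givot/sapral; c→doci]
Result: overwrote
Step: quote[p→/tuno/gragrito]
Result: creto
Step: cull[p→/trariran]
Result: ok

Answer: {trariran/, tuno/, tuno/givot/, tuno/givot/sapral=doci, tuno/gragrito=creto, tuno/su=sni}


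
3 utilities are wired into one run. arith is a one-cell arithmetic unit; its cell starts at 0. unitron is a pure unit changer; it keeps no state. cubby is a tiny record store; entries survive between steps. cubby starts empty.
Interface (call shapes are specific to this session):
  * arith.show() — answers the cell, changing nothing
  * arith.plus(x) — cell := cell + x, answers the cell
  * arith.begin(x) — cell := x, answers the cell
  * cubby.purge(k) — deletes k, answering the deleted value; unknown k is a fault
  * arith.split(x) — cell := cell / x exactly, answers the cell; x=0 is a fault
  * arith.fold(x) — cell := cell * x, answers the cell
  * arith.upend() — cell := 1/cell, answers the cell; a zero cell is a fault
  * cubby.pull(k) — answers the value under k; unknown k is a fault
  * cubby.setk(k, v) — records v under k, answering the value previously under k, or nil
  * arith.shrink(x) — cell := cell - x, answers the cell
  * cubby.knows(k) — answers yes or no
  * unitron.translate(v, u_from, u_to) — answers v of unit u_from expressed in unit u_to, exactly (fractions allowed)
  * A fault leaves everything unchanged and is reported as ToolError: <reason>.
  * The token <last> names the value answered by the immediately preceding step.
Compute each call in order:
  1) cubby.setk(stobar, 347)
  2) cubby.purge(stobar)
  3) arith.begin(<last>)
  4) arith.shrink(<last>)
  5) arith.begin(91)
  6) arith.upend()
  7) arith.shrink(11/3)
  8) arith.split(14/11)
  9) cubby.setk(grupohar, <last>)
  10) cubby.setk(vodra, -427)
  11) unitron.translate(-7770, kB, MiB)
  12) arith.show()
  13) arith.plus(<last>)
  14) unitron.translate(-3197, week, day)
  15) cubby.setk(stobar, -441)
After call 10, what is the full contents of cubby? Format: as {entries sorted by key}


% setk(k=stobar, v=347) == nil
% purge(k=stobar) == 347
% begin(x=<last>) == 347
% shrink(x=<last>) == 0
% begin(x=91) == 91
% upend() == 1/91
% shrink(x=11/3) == -998/273
% split(x=14/11) == -5489/1911
% setk(k=grupohar, v=<last>) == nil
% setk(k=vodra, v=-427) == nil
% translate(v=-7770, u_from=kB, u_to=MiB) == -485625/65536
% show() == -5489/1911
% plus(x=<last>) == -10978/1911
% translate(v=-3197, u_from=week, u_to=day) == -22379
% setk(k=stobar, v=-441) == nil

Answer: {grupohar=-5489/1911, vodra=-427}


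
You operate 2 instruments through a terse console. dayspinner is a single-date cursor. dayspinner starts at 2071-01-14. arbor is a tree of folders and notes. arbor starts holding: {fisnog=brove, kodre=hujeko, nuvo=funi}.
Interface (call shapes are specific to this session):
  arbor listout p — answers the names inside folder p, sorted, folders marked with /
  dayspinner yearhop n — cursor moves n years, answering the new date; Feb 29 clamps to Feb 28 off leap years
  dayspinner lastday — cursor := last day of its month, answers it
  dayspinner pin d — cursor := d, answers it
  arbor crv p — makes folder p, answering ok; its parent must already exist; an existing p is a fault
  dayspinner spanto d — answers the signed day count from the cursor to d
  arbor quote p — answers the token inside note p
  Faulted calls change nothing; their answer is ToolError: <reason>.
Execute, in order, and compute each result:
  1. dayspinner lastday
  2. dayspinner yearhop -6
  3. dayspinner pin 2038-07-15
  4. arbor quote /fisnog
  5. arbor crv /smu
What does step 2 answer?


Answer: 2065-01-31

Derivation:
Act: dayspinner lastday[]
Obs: 2071-01-31
Act: dayspinner yearhop[n='-6']
Obs: 2065-01-31
Act: dayspinner pin[d='2038-07-15']
Obs: 2038-07-15
Act: arbor quote[p='/fisnog']
Obs: brove
Act: arbor crv[p='/smu']
Obs: ok


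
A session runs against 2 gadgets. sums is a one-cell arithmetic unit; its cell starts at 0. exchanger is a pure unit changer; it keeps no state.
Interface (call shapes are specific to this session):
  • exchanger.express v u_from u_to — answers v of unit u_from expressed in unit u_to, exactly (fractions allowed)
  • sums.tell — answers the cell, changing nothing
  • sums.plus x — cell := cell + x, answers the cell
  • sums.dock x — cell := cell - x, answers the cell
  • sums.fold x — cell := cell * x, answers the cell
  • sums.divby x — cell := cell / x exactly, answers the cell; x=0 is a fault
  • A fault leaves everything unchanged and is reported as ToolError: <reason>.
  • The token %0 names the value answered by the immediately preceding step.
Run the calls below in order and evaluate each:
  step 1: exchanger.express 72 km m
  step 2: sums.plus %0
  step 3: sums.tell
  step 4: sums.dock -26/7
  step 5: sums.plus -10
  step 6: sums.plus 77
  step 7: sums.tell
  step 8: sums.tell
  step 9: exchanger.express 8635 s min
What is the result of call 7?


Now I run express with v→72, u_from→km, u_to→m, — result: 72000.
Calling plus with x→%0: 72000.
Invoking tell(), — result: 72000.
I use dock with x→-26/7, and get 504026/7.
Calling plus with x→-10, and see 503956/7.
I use plus with x→77, and see 504495/7.
I invoke tell(), and get 504495/7.
I invoke tell, and see 504495/7.
I use express with v→8635, u_from→s, u_to→min, yielding 1727/12.

Answer: 504495/7


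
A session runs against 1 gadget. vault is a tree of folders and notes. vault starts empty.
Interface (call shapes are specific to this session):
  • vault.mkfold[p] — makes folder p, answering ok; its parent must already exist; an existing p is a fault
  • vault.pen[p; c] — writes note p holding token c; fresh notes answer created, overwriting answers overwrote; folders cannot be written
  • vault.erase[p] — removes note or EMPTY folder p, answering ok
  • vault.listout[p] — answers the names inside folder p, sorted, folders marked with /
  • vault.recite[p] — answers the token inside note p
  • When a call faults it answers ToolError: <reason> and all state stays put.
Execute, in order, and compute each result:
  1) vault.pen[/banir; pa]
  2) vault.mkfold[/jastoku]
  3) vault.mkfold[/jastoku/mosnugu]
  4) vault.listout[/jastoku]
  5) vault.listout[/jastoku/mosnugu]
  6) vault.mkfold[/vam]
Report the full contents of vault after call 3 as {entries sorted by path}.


~$ pen /banir pa
  created
~$ mkfold /jastoku
  ok
~$ mkfold /jastoku/mosnugu
  ok
~$ listout /jastoku
  [mosnugu/]
~$ listout /jastoku/mosnugu
  []
~$ mkfold /vam
  ok

Answer: {banir=pa, jastoku/, jastoku/mosnugu/}


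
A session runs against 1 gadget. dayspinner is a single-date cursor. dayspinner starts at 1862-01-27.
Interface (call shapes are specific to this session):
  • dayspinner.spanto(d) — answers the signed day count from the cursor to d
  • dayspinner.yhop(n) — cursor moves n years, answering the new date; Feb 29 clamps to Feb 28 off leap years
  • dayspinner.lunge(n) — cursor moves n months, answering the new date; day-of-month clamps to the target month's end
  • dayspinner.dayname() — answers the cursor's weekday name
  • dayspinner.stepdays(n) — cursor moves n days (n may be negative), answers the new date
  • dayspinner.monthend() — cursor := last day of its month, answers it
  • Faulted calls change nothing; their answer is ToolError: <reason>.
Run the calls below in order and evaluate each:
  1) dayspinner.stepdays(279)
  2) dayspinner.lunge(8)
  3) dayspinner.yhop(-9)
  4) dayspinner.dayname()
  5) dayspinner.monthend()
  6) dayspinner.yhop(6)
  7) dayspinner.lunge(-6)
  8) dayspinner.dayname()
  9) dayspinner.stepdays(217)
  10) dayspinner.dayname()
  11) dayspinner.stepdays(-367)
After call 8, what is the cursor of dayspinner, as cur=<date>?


·→ dayspinner.stepdays(n='279')
·← 1862-11-02
·→ dayspinner.lunge(n='8')
·← 1863-07-02
·→ dayspinner.yhop(n='-9')
·← 1854-07-02
·→ dayspinner.dayname()
·← Sunday
·→ dayspinner.monthend()
·← 1854-07-31
·→ dayspinner.yhop(n='6')
·← 1860-07-31
·→ dayspinner.lunge(n='-6')
·← 1860-01-31
·→ dayspinner.dayname()
·← Tuesday
·→ dayspinner.stepdays(n='217')
·← 1860-09-04
·→ dayspinner.dayname()
·← Tuesday
·→ dayspinner.stepdays(n='-367')
·← 1859-09-03

Answer: cur=1860-01-31


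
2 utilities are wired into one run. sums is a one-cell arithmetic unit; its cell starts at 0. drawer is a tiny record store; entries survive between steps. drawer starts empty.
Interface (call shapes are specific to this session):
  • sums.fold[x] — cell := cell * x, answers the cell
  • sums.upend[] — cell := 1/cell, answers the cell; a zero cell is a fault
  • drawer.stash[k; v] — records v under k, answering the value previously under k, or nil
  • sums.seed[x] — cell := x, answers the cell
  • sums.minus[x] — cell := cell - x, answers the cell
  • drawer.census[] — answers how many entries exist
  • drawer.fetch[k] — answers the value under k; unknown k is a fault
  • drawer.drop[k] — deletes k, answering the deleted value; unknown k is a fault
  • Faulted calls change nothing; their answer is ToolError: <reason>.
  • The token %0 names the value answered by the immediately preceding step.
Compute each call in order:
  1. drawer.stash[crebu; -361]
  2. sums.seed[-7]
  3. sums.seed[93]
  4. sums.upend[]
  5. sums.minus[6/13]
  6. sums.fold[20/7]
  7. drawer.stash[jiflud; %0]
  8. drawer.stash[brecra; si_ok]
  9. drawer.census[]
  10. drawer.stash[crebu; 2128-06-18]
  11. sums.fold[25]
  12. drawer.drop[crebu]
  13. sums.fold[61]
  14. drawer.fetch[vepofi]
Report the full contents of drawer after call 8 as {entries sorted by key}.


Answer: {brecra=si_ok, crebu=-361, jiflud=-10900/8463}

Derivation:
% drawer.stash k='crebu' v='-361'
  nil
% sums.seed x='-7'
  -7
% sums.seed x='93'
  93
% sums.upend
  1/93
% sums.minus x='6/13'
  -545/1209
% sums.fold x='20/7'
  -10900/8463
% drawer.stash k='jiflud' v='%0'
  nil
% drawer.stash k='brecra' v='si_ok'
  nil
% drawer.census
  3
% drawer.stash k='crebu' v='2128-06-18'
  -361
% sums.fold x='25'
  -272500/8463
% drawer.drop k='crebu'
  2128-06-18
% sums.fold x='61'
  -16622500/8463
% drawer.fetch k='vepofi'
  ToolError: no such key vepofi


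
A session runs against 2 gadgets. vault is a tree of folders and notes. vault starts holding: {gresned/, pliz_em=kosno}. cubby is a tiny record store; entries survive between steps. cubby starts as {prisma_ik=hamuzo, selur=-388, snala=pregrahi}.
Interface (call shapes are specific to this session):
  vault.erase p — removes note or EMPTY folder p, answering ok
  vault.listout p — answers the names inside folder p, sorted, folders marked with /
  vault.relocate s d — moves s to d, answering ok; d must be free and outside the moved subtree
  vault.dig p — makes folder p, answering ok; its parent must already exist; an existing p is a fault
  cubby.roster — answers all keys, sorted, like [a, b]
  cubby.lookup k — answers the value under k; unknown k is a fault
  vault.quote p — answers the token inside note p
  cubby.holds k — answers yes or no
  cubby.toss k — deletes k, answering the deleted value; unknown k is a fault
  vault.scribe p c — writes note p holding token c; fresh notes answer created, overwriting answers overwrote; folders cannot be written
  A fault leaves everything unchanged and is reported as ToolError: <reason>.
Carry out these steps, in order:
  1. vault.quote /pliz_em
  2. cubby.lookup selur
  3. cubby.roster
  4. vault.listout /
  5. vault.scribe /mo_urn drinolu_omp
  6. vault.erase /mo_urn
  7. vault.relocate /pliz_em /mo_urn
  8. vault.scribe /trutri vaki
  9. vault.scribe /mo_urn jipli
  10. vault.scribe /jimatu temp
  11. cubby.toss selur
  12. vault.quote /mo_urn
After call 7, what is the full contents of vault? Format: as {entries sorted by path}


Answer: {gresned/, mo_urn=kosno}

Derivation:
;; vault.quote(p: /pliz_em) -> kosno
;; cubby.lookup(k: selur) -> -388
;; cubby.roster() -> [prisma_ik, selur, snala]
;; vault.listout(p: /) -> [gresned/, pliz_em]
;; vault.scribe(p: /mo_urn, c: drinolu_omp) -> created
;; vault.erase(p: /mo_urn) -> ok
;; vault.relocate(s: /pliz_em, d: /mo_urn) -> ok
;; vault.scribe(p: /trutri, c: vaki) -> created
;; vault.scribe(p: /mo_urn, c: jipli) -> overwrote
;; vault.scribe(p: /jimatu, c: temp) -> created
;; cubby.toss(k: selur) -> -388
;; vault.quote(p: /mo_urn) -> jipli


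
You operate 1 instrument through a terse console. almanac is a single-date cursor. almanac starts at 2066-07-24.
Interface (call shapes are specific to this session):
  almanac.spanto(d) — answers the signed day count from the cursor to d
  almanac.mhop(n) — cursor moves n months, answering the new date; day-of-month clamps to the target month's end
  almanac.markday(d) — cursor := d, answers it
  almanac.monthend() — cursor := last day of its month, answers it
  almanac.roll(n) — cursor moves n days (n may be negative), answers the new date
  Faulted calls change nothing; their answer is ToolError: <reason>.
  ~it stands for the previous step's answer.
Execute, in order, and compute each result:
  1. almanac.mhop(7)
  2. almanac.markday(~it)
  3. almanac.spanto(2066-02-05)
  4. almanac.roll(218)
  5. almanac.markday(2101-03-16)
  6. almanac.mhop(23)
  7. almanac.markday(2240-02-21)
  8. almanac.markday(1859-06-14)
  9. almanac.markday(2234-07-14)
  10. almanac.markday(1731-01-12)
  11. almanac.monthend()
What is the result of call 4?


Answer: 2067-09-30

Derivation:
>> almanac.mhop(n=7)
<< 2067-02-24
>> almanac.markday(d=~it)
<< 2067-02-24
>> almanac.spanto(d=2066-02-05)
<< -384
>> almanac.roll(n=218)
<< 2067-09-30
>> almanac.markday(d=2101-03-16)
<< 2101-03-16
>> almanac.mhop(n=23)
<< 2103-02-16
>> almanac.markday(d=2240-02-21)
<< 2240-02-21
>> almanac.markday(d=1859-06-14)
<< 1859-06-14
>> almanac.markday(d=2234-07-14)
<< 2234-07-14
>> almanac.markday(d=1731-01-12)
<< 1731-01-12
>> almanac.monthend()
<< 1731-01-31


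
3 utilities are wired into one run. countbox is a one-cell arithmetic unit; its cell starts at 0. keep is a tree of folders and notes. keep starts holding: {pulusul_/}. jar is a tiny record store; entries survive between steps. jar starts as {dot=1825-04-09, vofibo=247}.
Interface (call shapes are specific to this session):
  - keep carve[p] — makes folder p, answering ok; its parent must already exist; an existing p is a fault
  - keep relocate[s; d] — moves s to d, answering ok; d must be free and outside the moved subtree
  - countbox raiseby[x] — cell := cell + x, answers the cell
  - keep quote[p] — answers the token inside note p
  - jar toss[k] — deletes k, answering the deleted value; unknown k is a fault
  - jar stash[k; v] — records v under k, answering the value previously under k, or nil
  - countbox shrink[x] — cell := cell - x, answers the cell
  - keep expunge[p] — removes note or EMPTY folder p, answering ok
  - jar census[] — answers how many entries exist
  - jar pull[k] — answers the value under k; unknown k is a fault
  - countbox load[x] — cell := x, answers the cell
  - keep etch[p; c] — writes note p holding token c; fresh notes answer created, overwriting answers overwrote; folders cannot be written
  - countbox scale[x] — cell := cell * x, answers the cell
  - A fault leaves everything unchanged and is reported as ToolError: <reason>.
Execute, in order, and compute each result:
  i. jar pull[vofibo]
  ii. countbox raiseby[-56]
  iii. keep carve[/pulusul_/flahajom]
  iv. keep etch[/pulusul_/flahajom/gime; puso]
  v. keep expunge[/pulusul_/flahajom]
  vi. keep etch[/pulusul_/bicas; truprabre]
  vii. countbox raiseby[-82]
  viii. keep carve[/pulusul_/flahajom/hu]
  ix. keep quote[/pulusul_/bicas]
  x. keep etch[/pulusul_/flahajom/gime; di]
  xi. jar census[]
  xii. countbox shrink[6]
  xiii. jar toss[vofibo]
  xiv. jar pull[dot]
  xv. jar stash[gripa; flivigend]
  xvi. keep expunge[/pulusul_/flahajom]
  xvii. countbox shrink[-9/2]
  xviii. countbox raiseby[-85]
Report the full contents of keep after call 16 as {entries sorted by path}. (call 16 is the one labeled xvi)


// jar pull(k→vofibo) -> 247
// countbox raiseby(x→-56) -> -56
// keep carve(p→/pulusul_/flahajom) -> ok
// keep etch(p→/pulusul_/flahajom/gime, c→puso) -> created
// keep expunge(p→/pulusul_/flahajom) -> ToolError: not empty
// keep etch(p→/pulusul_/bicas, c→truprabre) -> created
// countbox raiseby(x→-82) -> -138
// keep carve(p→/pulusul_/flahajom/hu) -> ok
// keep quote(p→/pulusul_/bicas) -> truprabre
// keep etch(p→/pulusul_/flahajom/gime, c→di) -> overwrote
// jar census() -> 2
// countbox shrink(x→6) -> -144
// jar toss(k→vofibo) -> 247
// jar pull(k→dot) -> 1825-04-09
// jar stash(k→gripa, v→flivigend) -> nil
// keep expunge(p→/pulusul_/flahajom) -> ToolError: not empty
// countbox shrink(x→-9/2) -> -279/2
// countbox raiseby(x→-85) -> -449/2

Answer: {pulusul_/, pulusul_/bicas=truprabre, pulusul_/flahajom/, pulusul_/flahajom/gime=di, pulusul_/flahajom/hu/}


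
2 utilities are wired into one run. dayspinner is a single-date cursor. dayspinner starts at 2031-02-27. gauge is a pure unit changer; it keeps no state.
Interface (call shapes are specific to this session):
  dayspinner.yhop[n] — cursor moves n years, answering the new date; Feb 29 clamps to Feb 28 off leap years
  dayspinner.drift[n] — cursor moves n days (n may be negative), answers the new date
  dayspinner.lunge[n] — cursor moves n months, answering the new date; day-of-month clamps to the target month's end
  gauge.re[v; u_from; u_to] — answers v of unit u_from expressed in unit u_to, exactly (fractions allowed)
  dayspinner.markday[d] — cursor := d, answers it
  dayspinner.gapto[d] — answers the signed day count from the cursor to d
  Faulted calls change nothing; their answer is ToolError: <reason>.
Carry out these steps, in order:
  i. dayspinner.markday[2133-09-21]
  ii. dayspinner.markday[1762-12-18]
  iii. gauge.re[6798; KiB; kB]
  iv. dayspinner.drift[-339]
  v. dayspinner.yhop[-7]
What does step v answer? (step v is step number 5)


Answer: 1755-01-13

Derivation:
-> dayspinner.markday(2133-09-21)
<- 2133-09-21
-> dayspinner.markday(1762-12-18)
<- 1762-12-18
-> gauge.re(6798, KiB, kB)
<- 870144/125
-> dayspinner.drift(-339)
<- 1762-01-13
-> dayspinner.yhop(-7)
<- 1755-01-13


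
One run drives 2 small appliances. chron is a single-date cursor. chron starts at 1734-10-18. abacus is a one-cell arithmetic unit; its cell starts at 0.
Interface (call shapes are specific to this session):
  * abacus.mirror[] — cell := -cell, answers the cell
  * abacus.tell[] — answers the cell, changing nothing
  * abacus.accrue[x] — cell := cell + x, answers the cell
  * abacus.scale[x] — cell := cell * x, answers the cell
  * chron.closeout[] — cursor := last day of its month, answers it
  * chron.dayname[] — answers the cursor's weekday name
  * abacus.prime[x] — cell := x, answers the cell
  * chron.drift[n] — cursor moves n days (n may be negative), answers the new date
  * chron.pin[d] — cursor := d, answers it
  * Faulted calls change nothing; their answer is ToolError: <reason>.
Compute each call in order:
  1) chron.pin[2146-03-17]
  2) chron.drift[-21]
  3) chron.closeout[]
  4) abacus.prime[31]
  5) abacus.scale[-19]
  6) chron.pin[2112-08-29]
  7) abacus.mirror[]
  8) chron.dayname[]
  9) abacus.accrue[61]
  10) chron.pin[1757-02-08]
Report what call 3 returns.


% chron.pin d: 2146-03-17
:: 2146-03-17
% chron.drift n: -21
:: 2146-02-24
% chron.closeout
:: 2146-02-28
% abacus.prime x: 31
:: 31
% abacus.scale x: -19
:: -589
% chron.pin d: 2112-08-29
:: 2112-08-29
% abacus.mirror
:: 589
% chron.dayname
:: Monday
% abacus.accrue x: 61
:: 650
% chron.pin d: 1757-02-08
:: 1757-02-08

Answer: 2146-02-28


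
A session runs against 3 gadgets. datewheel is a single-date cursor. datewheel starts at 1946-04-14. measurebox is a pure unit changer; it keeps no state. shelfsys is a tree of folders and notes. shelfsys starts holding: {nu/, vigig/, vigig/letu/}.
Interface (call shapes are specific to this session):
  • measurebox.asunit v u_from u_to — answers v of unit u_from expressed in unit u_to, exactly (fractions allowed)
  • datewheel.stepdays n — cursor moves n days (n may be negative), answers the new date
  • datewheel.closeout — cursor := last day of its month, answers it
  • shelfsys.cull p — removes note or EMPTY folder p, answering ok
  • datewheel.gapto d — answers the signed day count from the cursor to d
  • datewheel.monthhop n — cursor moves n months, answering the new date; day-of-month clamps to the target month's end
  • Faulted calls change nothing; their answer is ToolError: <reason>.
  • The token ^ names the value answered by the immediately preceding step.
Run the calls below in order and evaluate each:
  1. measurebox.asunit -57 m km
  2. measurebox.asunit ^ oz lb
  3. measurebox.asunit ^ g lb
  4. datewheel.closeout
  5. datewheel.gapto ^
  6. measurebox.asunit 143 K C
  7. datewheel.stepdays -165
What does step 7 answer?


>> asunit(v='-57', u_from='m', u_to='km')
<< -57/1000
>> asunit(v='^', u_from='oz', u_to='lb')
<< -57/16000
>> asunit(v='^', u_from='g', u_to='lb')
<< -1425/181436948
>> closeout()
<< 1946-04-30
>> gapto(d='^')
<< 0
>> asunit(v='143', u_from='K', u_to='C')
<< -2603/20
>> stepdays(n='-165')
<< 1945-11-16

Answer: 1945-11-16


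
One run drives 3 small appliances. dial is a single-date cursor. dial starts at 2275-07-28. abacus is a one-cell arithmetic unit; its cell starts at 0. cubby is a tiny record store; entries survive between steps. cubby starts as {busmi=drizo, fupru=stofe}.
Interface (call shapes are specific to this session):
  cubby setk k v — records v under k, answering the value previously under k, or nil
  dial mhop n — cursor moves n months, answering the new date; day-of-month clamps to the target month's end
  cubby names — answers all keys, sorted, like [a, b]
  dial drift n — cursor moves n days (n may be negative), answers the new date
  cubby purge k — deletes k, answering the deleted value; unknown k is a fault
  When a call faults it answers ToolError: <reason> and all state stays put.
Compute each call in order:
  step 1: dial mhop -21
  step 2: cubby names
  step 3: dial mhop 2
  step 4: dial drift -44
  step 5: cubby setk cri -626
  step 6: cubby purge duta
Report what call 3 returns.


Answer: 2273-12-28

Derivation:
# 1. dial mhop(n→-21) => 2273-10-28
# 2. cubby names() => [busmi, fupru]
# 3. dial mhop(n→2) => 2273-12-28
# 4. dial drift(n→-44) => 2273-11-14
# 5. cubby setk(k→cri, v→-626) => nil
# 6. cubby purge(k→duta) => ToolError: no such key duta


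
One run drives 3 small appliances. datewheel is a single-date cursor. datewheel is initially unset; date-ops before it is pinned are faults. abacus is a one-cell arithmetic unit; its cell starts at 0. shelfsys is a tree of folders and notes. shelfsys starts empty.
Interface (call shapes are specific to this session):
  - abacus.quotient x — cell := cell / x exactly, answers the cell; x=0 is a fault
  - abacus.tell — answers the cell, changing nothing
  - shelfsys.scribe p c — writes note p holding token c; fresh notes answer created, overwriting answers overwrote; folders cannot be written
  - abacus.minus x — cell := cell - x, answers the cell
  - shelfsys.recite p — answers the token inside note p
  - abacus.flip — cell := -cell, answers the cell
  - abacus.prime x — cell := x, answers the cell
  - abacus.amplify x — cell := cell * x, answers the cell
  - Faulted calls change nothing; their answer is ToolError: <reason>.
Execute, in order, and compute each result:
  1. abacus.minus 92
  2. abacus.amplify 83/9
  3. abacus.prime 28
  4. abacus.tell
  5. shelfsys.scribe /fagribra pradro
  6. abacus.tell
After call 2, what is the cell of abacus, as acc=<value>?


[in] abacus.minus 92
= -92
[in] abacus.amplify 83/9
= -7636/9
[in] abacus.prime 28
= 28
[in] abacus.tell
= 28
[in] shelfsys.scribe /fagribra pradro
= created
[in] abacus.tell
= 28

Answer: acc=-7636/9


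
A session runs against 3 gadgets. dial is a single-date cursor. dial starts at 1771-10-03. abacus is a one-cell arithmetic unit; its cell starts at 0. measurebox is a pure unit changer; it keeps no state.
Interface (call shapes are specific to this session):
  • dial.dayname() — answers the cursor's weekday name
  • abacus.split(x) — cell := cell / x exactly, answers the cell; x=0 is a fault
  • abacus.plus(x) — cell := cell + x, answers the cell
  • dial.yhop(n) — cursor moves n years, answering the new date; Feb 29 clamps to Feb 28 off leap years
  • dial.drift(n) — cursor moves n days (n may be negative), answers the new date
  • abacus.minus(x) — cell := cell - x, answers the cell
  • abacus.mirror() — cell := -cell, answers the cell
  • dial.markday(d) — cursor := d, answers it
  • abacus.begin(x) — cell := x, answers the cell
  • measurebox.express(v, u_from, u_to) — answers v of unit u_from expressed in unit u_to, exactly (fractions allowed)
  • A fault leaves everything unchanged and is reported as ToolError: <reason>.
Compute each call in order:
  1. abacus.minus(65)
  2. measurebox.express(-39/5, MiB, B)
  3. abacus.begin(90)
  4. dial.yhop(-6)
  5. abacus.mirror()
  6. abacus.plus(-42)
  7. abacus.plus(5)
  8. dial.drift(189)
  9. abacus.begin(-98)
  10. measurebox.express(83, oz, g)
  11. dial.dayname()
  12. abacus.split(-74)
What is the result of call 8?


Answer: 1766-04-10

Derivation:
I invoke abacus.minus on 65, — result: -65.
Invoking measurebox.express on -39/5, MiB, B, yielding -40894464/5.
Now I run abacus.begin on 90, yielding 90.
Invoking dial.yhop on -6, and see 1765-10-03.
I use abacus.mirror, — result: -90.
Using abacus.plus on -42, → -132.
Next I call abacus.plus on 5, giving -127.
I try dial.drift on 189, and see 1766-04-10.
Using abacus.begin on -98, — result: -98.
Using measurebox.express on 83, oz, g, and observe 3764816671/1600000.
Invoking dial.dayname, and observe Thursday.
Then abacus.split on -74: 49/37.


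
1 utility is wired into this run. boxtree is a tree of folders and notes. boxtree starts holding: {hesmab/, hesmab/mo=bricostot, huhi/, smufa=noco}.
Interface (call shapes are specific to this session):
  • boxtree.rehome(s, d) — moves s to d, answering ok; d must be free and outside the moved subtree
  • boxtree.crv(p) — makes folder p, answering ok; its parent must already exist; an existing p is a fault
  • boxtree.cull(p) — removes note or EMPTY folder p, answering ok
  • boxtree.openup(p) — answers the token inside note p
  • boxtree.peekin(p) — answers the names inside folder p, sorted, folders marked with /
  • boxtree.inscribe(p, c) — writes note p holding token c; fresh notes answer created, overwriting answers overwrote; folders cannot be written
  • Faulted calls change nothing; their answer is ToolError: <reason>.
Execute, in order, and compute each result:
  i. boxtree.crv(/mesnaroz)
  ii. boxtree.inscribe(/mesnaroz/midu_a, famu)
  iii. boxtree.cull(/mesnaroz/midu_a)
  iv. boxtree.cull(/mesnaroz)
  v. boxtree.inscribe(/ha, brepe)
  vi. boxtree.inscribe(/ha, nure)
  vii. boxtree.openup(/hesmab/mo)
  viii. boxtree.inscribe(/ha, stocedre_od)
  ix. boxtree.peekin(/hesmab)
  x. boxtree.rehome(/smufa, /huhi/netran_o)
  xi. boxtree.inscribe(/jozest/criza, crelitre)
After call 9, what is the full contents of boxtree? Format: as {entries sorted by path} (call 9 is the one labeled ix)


Answer: {ha=stocedre_od, hesmab/, hesmab/mo=bricostot, huhi/, smufa=noco}

Derivation:
==> boxtree.crv(p=/mesnaroz)
<== ok
==> boxtree.inscribe(p=/mesnaroz/midu_a, c=famu)
<== created
==> boxtree.cull(p=/mesnaroz/midu_a)
<== ok
==> boxtree.cull(p=/mesnaroz)
<== ok
==> boxtree.inscribe(p=/ha, c=brepe)
<== created
==> boxtree.inscribe(p=/ha, c=nure)
<== overwrote
==> boxtree.openup(p=/hesmab/mo)
<== bricostot
==> boxtree.inscribe(p=/ha, c=stocedre_od)
<== overwrote
==> boxtree.peekin(p=/hesmab)
<== [mo]
==> boxtree.rehome(s=/smufa, d=/huhi/netran_o)
<== ok
==> boxtree.inscribe(p=/jozest/criza, c=crelitre)
<== ToolError: no parent


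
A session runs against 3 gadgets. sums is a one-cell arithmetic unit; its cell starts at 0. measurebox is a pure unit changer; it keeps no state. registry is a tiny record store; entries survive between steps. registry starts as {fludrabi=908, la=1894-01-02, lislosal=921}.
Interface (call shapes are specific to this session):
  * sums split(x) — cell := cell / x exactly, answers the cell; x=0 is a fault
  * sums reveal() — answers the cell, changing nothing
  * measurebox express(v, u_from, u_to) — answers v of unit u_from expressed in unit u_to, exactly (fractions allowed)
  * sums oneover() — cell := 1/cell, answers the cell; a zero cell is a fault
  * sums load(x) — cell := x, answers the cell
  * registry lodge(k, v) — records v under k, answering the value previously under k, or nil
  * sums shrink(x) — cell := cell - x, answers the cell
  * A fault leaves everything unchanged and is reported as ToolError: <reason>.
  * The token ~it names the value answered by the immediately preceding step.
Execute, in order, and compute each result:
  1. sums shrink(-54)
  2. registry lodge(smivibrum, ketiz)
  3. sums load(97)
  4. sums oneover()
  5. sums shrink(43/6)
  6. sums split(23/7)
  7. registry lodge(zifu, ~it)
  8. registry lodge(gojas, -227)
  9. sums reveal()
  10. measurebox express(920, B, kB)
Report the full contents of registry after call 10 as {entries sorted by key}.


Answer: {fludrabi=908, gojas=-227, la=1894-01-02, lislosal=921, smivibrum=ketiz, zifu=-29155/13386}

Derivation:
;; 1. sums shrink(x: -54) ~> 54
;; 2. registry lodge(k: smivibrum, v: ketiz) ~> nil
;; 3. sums load(x: 97) ~> 97
;; 4. sums oneover() ~> 1/97
;; 5. sums shrink(x: 43/6) ~> -4165/582
;; 6. sums split(x: 23/7) ~> -29155/13386
;; 7. registry lodge(k: zifu, v: ~it) ~> nil
;; 8. registry lodge(k: gojas, v: -227) ~> nil
;; 9. sums reveal() ~> -29155/13386
;; 10. measurebox express(v: 920, u_from: B, u_to: kB) ~> 23/25


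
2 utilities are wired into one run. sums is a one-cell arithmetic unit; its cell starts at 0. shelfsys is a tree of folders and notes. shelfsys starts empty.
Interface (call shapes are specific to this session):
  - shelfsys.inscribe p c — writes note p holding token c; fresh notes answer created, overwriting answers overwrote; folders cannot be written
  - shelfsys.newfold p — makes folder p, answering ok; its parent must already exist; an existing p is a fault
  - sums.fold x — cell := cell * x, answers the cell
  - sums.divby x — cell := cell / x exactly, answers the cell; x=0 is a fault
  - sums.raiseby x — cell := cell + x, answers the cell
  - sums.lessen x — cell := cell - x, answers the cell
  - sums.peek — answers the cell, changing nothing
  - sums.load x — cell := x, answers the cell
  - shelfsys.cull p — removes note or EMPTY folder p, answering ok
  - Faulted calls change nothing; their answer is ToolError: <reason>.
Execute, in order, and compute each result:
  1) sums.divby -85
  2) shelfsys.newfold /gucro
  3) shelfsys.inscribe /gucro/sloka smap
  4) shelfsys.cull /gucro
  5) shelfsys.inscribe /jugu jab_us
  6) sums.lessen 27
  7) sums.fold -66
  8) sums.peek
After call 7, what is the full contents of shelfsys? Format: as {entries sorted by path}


Answer: {gucro/, gucro/sloka=smap, jugu=jab_us}

Derivation:
% sums.divby x: -85
:: 0
% shelfsys.newfold p: /gucro
:: ok
% shelfsys.inscribe p: /gucro/sloka c: smap
:: created
% shelfsys.cull p: /gucro
:: ToolError: not empty
% shelfsys.inscribe p: /jugu c: jab_us
:: created
% sums.lessen x: 27
:: -27
% sums.fold x: -66
:: 1782
% sums.peek
:: 1782


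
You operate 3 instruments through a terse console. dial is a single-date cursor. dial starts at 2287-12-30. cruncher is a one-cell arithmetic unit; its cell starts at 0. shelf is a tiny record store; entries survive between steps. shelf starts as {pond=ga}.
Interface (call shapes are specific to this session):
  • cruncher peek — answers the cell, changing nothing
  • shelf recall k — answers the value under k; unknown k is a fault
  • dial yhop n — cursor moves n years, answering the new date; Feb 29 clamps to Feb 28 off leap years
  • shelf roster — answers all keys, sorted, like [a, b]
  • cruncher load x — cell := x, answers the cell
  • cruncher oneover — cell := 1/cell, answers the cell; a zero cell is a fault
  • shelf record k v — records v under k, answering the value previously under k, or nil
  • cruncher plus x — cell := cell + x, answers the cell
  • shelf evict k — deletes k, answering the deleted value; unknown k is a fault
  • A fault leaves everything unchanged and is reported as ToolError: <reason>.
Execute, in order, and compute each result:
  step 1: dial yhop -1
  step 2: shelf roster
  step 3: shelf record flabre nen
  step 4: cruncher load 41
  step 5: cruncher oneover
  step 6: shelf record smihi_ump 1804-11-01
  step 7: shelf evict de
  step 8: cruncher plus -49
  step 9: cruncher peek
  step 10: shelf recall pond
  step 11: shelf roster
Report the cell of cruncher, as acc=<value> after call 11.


-- 1. dial yhop(n: -1) : 2286-12-30
-- 2. shelf roster() : [pond]
-- 3. shelf record(k: flabre, v: nen) : nil
-- 4. cruncher load(x: 41) : 41
-- 5. cruncher oneover() : 1/41
-- 6. shelf record(k: smihi_ump, v: 1804-11-01) : nil
-- 7. shelf evict(k: de) : ToolError: no such key de
-- 8. cruncher plus(x: -49) : -2008/41
-- 9. cruncher peek() : -2008/41
-- 10. shelf recall(k: pond) : ga
-- 11. shelf roster() : [flabre, pond, smihi_ump]

Answer: acc=-2008/41
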